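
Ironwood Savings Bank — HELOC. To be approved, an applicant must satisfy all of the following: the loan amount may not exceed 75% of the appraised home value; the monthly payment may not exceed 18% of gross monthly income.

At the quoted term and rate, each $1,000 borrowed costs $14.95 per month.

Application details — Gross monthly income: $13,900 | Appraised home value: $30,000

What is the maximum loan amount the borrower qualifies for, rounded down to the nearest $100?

$22,500

Payment cap: 18% × $13,900 = $2,502/month.
At $14.95 per $1,000, that supports 2,502/14.95 × 1,000 ≈ $167,357 → $167,300.
LTV cap: 75% × $30,000 = $22,500 → $22,500.
Binding constraint: loan-to-value.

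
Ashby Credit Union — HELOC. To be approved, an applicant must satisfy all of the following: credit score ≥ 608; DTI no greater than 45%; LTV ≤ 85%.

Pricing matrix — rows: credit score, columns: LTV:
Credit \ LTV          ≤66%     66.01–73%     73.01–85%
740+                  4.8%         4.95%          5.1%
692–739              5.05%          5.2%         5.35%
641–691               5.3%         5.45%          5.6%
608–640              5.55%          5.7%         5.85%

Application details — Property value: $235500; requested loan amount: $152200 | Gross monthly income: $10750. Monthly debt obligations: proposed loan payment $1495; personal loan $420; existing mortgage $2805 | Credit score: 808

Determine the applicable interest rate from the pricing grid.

4.8%

Credit score 808 ≥ 608; Total monthly debts = (1,495 + 420 + 2,805) = 4,720. DTI = 4,720/10,750 = 43.9% ≤ 45%
LTV: 152,200 ÷ 235,500 = 64.6%, within 85% cap
Row: 808 falls in 740+. Column: 64.6% falls in ≤66%. Rate = 4.8%.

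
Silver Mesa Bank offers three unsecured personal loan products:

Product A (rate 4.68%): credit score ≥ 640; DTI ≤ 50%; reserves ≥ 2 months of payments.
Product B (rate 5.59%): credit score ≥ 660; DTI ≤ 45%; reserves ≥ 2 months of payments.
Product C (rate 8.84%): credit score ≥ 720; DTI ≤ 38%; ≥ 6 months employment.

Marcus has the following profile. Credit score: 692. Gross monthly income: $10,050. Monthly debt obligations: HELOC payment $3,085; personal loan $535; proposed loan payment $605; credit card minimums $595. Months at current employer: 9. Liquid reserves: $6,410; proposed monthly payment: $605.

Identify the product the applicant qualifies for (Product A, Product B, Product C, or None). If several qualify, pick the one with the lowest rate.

Product A

Total debts = (3,085 + 535 + 605 + 595) = 4,820; DTI = 4,820/10,050 = 48%.
Reserves = 6,410/605 = 10.6 months.
Product A: score 692 ≥ 640; DTI 48% ≤ 50%; reserves 10.6 ≥ 2 mo → qualifies.
Product B: score 692 ≥ 660; DTI 48% > 45%; reserves 10.6 ≥ 2 mo → does not qualify.
Product C: score 692 < 720; DTI 48% > 38%; employment 9 ≥ 6 mo → does not qualify.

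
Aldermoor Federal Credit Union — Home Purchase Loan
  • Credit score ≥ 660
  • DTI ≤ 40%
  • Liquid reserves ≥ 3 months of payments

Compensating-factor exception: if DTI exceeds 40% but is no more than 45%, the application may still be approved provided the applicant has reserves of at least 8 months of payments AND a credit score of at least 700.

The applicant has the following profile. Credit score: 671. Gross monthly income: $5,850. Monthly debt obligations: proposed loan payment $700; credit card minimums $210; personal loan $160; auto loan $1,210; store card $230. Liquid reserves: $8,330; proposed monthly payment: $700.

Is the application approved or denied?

Credit score 671 ≥ 660 (meets base)
Total debts = (700 + 210 + 160 + 1,210 + 230) = 2,510. DTI: 2,510 ÷ 5,850 = 42.9%, over the 40% base limit.
Liquid reserves cover 8,330/700 = 11.9 months — ≥ 3 required
DTI 42.9% is within the 40%–45% exception band; checking compensating factors.
Reserves 11.9 ≥ 8 months; credit score 671 < 700.
Compensating-factor requirement not fully met.

Denied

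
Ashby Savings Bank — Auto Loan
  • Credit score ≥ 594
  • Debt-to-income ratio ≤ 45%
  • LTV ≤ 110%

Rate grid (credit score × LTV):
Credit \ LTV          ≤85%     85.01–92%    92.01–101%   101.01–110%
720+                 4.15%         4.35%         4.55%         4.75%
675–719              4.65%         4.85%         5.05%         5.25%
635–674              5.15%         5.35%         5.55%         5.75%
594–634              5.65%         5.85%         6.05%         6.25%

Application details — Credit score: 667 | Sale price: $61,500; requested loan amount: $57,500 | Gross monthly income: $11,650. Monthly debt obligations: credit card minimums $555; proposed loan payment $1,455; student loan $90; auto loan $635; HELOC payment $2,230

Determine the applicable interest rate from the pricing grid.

Credit score 667 ≥ 594; Total monthly debts = (555 + 1,455 + 90 + 635 + 2,230) = 4,965. DTI = 4,965/11,650 = 42.6% ≤ 45%
LTV = 57,500/61,500 = 93.5% ≤ 110%
Score 667 is in the 635–674 band; LTV 93.5% is in the 92.01–101% band → 5.55%.

5.55%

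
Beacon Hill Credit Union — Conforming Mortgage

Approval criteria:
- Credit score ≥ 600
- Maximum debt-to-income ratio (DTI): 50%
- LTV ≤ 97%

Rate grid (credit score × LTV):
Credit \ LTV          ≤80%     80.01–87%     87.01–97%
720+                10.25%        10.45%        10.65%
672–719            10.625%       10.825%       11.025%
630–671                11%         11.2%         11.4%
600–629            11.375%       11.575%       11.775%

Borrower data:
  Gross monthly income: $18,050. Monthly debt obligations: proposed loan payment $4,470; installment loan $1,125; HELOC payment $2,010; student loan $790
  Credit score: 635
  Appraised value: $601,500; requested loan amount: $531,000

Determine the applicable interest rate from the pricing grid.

11.4%

Credit score 635 ≥ 600; Total monthly debts = (4,470 + 1,125 + 2,010 + 790) = 8,395. DTI: 8,395 ÷ 18,050 = 46.5%, within the 50% cap
LTV = 531,000/601,500 = 88.3% ≤ 97%
Score 635 is in the 630–671 band; LTV 88.3% is in the 87.01–97% band → 11.4%.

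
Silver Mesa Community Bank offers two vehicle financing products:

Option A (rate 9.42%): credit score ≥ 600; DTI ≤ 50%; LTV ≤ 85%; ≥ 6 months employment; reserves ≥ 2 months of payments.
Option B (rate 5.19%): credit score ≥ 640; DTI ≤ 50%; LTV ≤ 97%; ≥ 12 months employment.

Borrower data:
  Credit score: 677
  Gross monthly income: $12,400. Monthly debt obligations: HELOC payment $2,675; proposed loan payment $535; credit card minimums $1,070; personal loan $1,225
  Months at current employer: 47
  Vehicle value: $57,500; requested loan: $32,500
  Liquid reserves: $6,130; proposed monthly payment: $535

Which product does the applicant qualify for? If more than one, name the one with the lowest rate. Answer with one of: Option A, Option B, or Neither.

Total debts = (2,675 + 535 + 1,070 + 1,225) = 5,505; DTI = 5,505/12,400 = 44.4%.
LTV = 32,500/57,500 = 56.5%.
Reserves = 6,130/535 = 11.5 months.
Option A: score 677 ≥ 600; DTI 44.4% ≤ 50%; LTV 56.5% ≤ 85%; employment 47 ≥ 6 mo; reserves 11.5 ≥ 2 mo → qualifies.
Option B: score 677 ≥ 640; DTI 44.4% ≤ 50%; LTV 56.5% ≤ 97%; employment 47 ≥ 12 mo → qualifies.
Qualifying: Option A, Option B. Lowest rate is 5.19% → Option B.

Option B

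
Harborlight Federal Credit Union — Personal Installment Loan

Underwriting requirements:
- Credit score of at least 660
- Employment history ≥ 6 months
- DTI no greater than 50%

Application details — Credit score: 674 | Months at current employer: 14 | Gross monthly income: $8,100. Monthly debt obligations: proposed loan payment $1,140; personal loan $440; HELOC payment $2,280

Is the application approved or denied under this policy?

Approved

Credit score 674 ≥ 660 (meets)
Employment 14 ≥ 6 months
Total monthly debts = (1,140 + 440 + 2,280) = 3,860. DTI = 3,860/8,100 = 47.7% ≤ 50%
All criteria satisfied.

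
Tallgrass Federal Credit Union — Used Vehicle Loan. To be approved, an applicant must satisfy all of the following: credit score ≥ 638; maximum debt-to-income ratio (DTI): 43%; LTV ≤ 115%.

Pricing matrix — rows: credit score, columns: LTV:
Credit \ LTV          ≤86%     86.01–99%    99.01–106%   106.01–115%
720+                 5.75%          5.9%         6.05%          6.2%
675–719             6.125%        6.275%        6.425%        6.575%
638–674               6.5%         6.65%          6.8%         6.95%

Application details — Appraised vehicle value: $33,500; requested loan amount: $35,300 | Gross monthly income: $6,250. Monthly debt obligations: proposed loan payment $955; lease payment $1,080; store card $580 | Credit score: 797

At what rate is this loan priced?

6.05%

Credit score 797 ≥ 638; Total monthly debts = (955 + 1,080 + 580) = 2,615. DTI: 2,615 ÷ 6,250 = 41.8%, within the 43% cap
LTV: 35,300 ÷ 33,500 = 105.4%, within 115% cap
Credit 797 → row 720+; LTV 105.4% → column 99.01–106%. Grid cell → 6.05%.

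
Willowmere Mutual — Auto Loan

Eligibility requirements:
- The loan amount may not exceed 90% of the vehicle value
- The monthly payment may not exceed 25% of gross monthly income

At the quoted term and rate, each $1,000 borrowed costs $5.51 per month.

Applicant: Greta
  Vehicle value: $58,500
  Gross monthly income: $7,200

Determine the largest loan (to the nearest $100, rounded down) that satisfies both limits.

Payment cap: 25% × $7,200 = $1,800/month.
At $5.51 per $1,000, that supports 1,800/5.51 × 1,000 ≈ $326,678 → $326,600.
LTV cap: 90% × $58,500 = $52,650 → $52,600.
Binding constraint: loan-to-value.

$52,600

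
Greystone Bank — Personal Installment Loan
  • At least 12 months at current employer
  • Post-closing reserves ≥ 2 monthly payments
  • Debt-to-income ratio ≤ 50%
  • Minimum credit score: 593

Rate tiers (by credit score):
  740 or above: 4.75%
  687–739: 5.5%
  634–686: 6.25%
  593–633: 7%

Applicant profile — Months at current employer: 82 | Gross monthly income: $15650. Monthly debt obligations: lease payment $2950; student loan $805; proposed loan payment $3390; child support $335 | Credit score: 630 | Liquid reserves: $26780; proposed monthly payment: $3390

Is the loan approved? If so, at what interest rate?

Approved at 7%

Credit score 630 ≥ 593 (meets minimum)
Reserves: 26,780 ÷ 3,390 = 7.9 months (meets 2-month minimum)
Total monthly debts = (2,950 + 805 + 3,390 + 335) = 7,480. Debt-to-income = 7,480/15,650 = 47.8% — meets 50% limit
Employment 82 ≥ 12 months
All requirements met. Score 630 falls in the 593–633 tier → 7%.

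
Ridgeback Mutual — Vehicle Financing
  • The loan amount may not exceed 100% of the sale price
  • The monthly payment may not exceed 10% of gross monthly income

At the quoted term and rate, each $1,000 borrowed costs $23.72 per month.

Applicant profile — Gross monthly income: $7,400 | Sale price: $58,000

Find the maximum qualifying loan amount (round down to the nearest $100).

Payment cap: 10% × $7,400 = $740/month.
At $23.72 per $1,000, that supports 740/23.72 × 1,000 ≈ $31,197 → $31,100.
LTV cap: 100% × $58,000 = $58,000 → $58,000.
Binding constraint: payment-to-income.

$31,100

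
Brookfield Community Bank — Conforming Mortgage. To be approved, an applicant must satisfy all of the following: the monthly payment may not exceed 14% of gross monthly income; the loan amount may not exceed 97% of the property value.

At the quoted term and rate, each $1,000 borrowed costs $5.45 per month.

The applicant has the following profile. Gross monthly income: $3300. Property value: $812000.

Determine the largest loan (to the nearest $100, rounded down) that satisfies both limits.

$84,700

Payment cap: 14% × $3,300 = $462/month.
At $5.45 per $1,000, that supports 462/5.45 × 1,000 ≈ $84,770 → $84,700.
LTV cap: 97% × $812,000 = $787,640 → $787,600.
Binding constraint: payment-to-income.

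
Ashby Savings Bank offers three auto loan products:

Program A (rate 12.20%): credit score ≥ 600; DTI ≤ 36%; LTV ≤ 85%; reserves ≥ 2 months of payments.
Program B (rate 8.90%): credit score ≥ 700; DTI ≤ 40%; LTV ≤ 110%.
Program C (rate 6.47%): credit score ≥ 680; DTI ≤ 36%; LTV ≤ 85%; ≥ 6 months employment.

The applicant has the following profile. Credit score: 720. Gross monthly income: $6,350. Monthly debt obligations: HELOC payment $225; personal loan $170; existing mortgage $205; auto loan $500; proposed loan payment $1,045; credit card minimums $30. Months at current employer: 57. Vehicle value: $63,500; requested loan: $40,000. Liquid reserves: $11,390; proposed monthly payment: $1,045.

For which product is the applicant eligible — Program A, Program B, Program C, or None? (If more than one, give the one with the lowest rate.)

Program C

Total debts = (225 + 170 + 205 + 500 + 1,045 + 30) = 2,175; DTI = 2,175/6,350 = 34.3%.
LTV = 40,000/63,500 = 63%.
Reserves = 11,390/1,045 = 10.9 months.
Program A: score 720 ≥ 600; DTI 34.3% ≤ 36%; LTV 63% ≤ 85%; reserves 10.9 ≥ 2 mo → qualifies.
Program B: score 720 ≥ 700; DTI 34.3% ≤ 40%; LTV 63% ≤ 110% → qualifies.
Program C: score 720 ≥ 680; DTI 34.3% ≤ 36%; LTV 63% ≤ 85%; employment 57 ≥ 6 mo → qualifies.
Qualifying: Program A, Program B, Program C. Lowest rate is 6.47% → Program C.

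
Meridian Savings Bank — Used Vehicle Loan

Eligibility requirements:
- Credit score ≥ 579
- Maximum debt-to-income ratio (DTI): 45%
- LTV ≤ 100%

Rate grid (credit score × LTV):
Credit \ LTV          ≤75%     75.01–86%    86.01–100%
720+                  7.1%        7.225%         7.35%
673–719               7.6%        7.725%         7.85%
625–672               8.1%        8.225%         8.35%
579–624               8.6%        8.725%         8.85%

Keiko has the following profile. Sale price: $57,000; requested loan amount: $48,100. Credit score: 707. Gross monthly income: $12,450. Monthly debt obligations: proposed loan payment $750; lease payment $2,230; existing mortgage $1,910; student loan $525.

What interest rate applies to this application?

7.725%

Credit score 707 ≥ 579; Total monthly debts = (750 + 2,230 + 1,910 + 525) = 5,415. Debt-to-income = 5,415/12,450 = 43.5% — meets 45% limit
LTV = 48,100/57,000 = 84.4% ≤ 100%
Row: 707 falls in 673–719. Column: 84.4% falls in 75.01–86%. Rate = 7.725%.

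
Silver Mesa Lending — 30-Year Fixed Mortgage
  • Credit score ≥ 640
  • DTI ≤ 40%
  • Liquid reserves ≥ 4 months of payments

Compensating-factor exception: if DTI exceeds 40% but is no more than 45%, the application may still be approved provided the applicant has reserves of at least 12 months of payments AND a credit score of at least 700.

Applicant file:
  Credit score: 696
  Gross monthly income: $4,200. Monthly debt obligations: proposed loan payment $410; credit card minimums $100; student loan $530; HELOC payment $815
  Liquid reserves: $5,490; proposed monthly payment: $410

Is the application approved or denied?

Denied

Credit score 696 ≥ 640 (meets base)
Total debts = (410 + 100 + 530 + 815) = 1,855. DTI: 1,855 ÷ 4,200 = 44.2%, over the 40% base limit.
Reserves = 5,490/410 = 13.4 months ≥ 4
44.2% falls in the override range (40%–45%), so the compensating-factor test applies.
Reserves 13.4 ≥ 12 months; credit score 696 < 700.
Compensating-factor requirement not fully met.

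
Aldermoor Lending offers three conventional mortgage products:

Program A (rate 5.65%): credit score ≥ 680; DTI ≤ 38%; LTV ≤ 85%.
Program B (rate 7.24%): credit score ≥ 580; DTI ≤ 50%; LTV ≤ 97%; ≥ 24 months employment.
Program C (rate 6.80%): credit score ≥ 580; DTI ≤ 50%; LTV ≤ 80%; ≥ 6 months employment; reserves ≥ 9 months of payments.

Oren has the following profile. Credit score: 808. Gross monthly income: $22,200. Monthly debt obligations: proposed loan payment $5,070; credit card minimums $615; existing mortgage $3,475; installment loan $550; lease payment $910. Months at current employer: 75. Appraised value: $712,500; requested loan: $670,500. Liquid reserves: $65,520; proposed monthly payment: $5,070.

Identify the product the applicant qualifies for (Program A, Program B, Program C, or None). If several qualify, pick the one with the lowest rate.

Program B

Total debts = (5,070 + 615 + 3,475 + 550 + 910) = 10,620; DTI = 10,620/22,200 = 47.8%.
LTV = 670,500/712,500 = 94.1%.
Reserves = 65,520/5,070 = 12.9 months.
Program A: score 808 ≥ 680; DTI 47.8% > 38%; LTV 94.1% > 85% → does not qualify.
Program B: score 808 ≥ 580; DTI 47.8% ≤ 50%; LTV 94.1% ≤ 97%; employment 75 ≥ 24 mo → qualifies.
Program C: score 808 ≥ 580; DTI 47.8% ≤ 50%; LTV 94.1% > 80%; employment 75 ≥ 6 mo; reserves 12.9 ≥ 9 mo → does not qualify.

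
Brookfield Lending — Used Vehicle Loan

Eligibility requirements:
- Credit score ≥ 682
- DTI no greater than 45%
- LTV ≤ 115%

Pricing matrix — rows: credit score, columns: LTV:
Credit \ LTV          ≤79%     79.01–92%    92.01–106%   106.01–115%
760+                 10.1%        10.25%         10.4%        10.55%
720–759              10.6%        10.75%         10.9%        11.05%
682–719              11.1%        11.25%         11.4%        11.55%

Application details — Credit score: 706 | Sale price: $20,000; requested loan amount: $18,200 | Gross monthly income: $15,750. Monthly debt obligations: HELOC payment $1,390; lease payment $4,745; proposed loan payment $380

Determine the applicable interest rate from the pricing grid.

11.25%

Credit score 706 ≥ 682; Total monthly debts = (1,390 + 4,745 + 380) = 6,515. Debt-to-income = 6,515/15,750 = 41.4% — meets 45% limit
LTV = 18,200/20,000 = 91% ≤ 115%
Row: 706 falls in 682–719. Column: 91% falls in 79.01–92%. Rate = 11.25%.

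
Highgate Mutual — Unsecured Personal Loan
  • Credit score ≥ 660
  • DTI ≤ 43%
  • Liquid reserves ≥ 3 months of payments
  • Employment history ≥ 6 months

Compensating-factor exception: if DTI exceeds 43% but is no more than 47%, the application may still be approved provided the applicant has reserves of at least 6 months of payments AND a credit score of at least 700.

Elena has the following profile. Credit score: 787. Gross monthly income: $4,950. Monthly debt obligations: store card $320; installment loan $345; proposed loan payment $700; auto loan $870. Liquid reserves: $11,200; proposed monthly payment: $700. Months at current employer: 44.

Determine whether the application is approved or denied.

Approved

Credit score 787 ≥ 660 (meets base)
Total debts = (320 + 345 + 700 + 870) = 2,235. DTI: 2,235 ÷ 4,950 = 45.2%, over the 43% base limit.
Reserves: 11,200 ÷ 700 = 16.0 months (meets 3-month minimum)
Employment 44 ≥ 6 months
DTI 45.2% is within the 43%–47% exception band; checking compensating factors.
Override check — reserves: 16.0 mo (ok); score: 787 (ok).
Both override conditions satisfied; DTI exception granted.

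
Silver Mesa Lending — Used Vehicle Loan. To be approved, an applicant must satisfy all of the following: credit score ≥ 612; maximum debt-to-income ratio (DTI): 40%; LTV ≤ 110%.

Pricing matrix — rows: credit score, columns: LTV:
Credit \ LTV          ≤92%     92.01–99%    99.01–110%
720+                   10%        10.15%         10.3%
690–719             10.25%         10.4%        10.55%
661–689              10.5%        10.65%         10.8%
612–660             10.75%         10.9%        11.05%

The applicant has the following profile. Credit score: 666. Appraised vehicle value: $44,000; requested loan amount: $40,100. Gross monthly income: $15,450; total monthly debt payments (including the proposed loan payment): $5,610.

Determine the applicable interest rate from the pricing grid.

10.5%

Credit score 666 ≥ 612; DTI = 5,610/15,450 = 36.3% ≤ 40%
LTV = 40,100/44,000 = 91.1% ≤ 110%
Score 666 is in the 661–689 band; LTV 91.1% is in the ≤92% band → 10.5%.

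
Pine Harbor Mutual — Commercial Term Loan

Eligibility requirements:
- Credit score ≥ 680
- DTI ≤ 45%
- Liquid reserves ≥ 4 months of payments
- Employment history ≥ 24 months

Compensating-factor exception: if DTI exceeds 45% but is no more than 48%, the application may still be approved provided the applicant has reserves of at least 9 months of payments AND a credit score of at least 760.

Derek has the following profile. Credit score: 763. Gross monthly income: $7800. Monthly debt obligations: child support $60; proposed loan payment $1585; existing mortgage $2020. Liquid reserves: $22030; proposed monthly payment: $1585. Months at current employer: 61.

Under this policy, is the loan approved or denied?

Credit score 763 ≥ 680 (meets base)
Total debts = (60 + 1,585 + 2,020) = 3,665. DTI: 3,665 ÷ 7,800 = 47%, over the 45% base limit.
Liquid reserves cover 22,030/1,585 = 13.9 months — ≥ 4 required
Employment 61 ≥ 24 months
DTI 47% is within the 45%–48% exception band; checking compensating factors.
Override check — reserves: 13.9 mo (ok); score: 763 (ok).
Both override conditions satisfied; DTI exception granted.

Approved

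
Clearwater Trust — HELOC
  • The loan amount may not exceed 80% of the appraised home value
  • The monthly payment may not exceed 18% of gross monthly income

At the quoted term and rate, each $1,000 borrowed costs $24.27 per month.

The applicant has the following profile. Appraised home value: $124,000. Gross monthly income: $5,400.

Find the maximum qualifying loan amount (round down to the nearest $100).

Payment cap: 18% × $5,400 = $972/month.
At $24.27 per $1,000, that supports 972/24.27 × 1,000 ≈ $40,049 → $40,000.
LTV cap: 80% × $124,000 = $99,200 → $99,200.
Binding constraint: payment-to-income.

$40,000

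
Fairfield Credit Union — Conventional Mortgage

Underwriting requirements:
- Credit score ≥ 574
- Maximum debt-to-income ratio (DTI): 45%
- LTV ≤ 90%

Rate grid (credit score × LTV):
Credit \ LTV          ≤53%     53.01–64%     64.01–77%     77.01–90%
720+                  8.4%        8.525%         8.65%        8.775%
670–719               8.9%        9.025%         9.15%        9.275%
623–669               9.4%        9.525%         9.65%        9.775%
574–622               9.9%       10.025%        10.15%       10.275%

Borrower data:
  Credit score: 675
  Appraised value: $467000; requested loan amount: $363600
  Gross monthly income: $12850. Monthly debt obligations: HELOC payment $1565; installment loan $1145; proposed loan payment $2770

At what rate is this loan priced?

9.275%

Credit score 675 ≥ 574; Total monthly debts = (1,565 + 1,145 + 2,770) = 5,480. Debt-to-income = 5,480/12,850 = 42.6% — meets 45% limit
LTV = 363,600/467,000 = 77.9% ≤ 90%
Credit 675 → row 670–719; LTV 77.9% → column 77.01–90%. Grid cell → 9.275%.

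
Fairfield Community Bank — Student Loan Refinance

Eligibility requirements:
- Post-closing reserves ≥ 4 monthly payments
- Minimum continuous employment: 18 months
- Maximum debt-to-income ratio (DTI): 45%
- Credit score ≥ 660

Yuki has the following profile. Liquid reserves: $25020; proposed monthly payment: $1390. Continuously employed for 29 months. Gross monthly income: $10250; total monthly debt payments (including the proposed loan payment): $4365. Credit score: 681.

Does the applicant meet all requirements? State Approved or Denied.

Reserves = 25,020/1,390 = 18.0 months ≥ 4
Employment 29 ≥ 18 months
DTI = 4,365/10,250 = 42.6% ≤ 45%
Credit score 681 ≥ 660 (meets)
All criteria satisfied.

Approved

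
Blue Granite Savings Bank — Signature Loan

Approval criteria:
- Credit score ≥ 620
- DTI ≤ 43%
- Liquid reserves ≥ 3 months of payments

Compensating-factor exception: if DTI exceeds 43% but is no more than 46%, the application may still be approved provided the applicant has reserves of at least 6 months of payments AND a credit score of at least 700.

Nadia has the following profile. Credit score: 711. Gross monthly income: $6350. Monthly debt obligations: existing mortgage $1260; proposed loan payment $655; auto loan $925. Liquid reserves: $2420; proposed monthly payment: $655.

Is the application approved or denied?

Denied

Credit score 711 ≥ 620 (meets base)
Total debts = (1,260 + 655 + 925) = 2,840. DTI = 2,840/6,350 = 44.7% > 43% — standard DTI limit exceeded.
Reserves = 2,420/655 = 3.7 months ≥ 3
44.7% falls in the override range (43%–46%), so the compensating-factor test applies.
Override check — reserves: 3.7 mo (short of 6); score: 711 (ok).
Override conditions not both satisfied; exception does not apply.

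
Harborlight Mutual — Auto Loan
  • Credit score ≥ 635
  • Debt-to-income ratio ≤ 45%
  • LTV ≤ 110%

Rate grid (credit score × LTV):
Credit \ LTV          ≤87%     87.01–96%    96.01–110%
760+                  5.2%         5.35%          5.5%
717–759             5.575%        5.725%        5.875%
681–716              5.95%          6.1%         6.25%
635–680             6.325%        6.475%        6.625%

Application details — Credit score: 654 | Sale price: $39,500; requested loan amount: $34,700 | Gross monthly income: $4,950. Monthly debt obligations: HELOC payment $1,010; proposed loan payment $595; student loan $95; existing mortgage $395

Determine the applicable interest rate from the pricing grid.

Credit score 654 ≥ 635; Total monthly debts = (1,010 + 595 + 95 + 395) = 2,095. Debt-to-income = 2,095/4,950 = 42.3% — meets 45% limit
LTV: 34,700 ÷ 39,500 = 87.8%, within 110% cap
Credit 654 → row 635–680; LTV 87.8% → column 87.01–96%. Grid cell → 6.475%.

6.475%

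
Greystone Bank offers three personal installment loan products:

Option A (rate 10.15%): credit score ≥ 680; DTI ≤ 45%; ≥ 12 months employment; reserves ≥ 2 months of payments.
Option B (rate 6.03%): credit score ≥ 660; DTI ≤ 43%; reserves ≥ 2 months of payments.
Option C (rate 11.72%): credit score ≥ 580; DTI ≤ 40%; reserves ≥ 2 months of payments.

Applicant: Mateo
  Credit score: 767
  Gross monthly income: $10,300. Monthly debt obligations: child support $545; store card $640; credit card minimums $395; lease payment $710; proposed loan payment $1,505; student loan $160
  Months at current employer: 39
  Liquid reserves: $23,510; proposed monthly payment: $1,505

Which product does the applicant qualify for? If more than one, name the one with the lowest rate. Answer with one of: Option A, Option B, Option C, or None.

Total debts = (545 + 640 + 395 + 710 + 1,505 + 160) = 3,955; DTI = 3,955/10,300 = 38.4%.
Reserves = 23,510/1,505 = 15.6 months.
Option A: score 767 ≥ 680; DTI 38.4% ≤ 45%; employment 39 ≥ 12 mo; reserves 15.6 ≥ 2 mo → qualifies.
Option B: score 767 ≥ 660; DTI 38.4% ≤ 43%; reserves 15.6 ≥ 2 mo → qualifies.
Option C: score 767 ≥ 580; DTI 38.4% ≤ 40%; reserves 15.6 ≥ 2 mo → qualifies.
Qualifying: Option A, Option B, Option C. Lowest rate is 6.03% → Option B.

Option B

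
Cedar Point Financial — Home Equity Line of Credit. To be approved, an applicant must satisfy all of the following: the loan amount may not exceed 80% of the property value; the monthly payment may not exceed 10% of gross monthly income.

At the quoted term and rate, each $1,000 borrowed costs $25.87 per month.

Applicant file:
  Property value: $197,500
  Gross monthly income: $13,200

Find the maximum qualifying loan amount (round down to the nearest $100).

$51,000

Payment cap: 10% × $13,200 = $1,320/month.
At $25.87 per $1,000, that supports 1,320/25.87 × 1,000 ≈ $51,024 → $51,000.
LTV cap: 80% × $197,500 = $158,000 → $158,000.
Binding constraint: payment-to-income.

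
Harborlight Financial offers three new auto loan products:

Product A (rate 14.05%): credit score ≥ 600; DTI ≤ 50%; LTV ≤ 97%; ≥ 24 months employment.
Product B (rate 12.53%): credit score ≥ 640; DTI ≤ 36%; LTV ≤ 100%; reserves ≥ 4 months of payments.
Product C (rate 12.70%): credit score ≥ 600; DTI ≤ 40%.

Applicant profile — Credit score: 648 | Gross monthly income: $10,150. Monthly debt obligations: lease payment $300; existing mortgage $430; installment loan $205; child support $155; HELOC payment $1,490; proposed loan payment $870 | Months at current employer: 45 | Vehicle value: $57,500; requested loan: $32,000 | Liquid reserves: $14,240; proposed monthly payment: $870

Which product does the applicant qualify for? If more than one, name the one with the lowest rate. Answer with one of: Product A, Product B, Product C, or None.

Product B

Total debts = (300 + 430 + 205 + 155 + 1,490 + 870) = 3,450; DTI = 3,450/10,150 = 34%.
LTV = 32,000/57,500 = 55.7%.
Reserves = 14,240/870 = 16.4 months.
Product A: score 648 ≥ 600; DTI 34% ≤ 50%; LTV 55.7% ≤ 97%; employment 45 ≥ 24 mo → qualifies.
Product B: score 648 ≥ 640; DTI 34% ≤ 36%; LTV 55.7% ≤ 100%; reserves 16.4 ≥ 4 mo → qualifies.
Product C: score 648 ≥ 600; DTI 34% ≤ 40% → qualifies.
Qualifying: Product A, Product B, Product C. Lowest rate is 12.53% → Product B.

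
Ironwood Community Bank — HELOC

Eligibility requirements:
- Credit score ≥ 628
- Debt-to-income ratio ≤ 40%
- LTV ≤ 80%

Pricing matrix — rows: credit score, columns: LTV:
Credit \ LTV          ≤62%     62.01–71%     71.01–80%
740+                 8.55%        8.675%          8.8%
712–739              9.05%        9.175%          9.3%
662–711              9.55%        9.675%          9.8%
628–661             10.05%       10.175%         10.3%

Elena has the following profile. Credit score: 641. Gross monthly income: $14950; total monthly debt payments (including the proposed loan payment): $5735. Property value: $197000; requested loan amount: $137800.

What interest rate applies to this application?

Credit score 641 ≥ 628; DTI = 5,735/14,950 = 38.4% ≤ 40%
LTV = 137,800/197,000 = 69.9% ≤ 80%
Credit 641 → row 628–661; LTV 69.9% → column 62.01–71%. Grid cell → 10.175%.

10.175%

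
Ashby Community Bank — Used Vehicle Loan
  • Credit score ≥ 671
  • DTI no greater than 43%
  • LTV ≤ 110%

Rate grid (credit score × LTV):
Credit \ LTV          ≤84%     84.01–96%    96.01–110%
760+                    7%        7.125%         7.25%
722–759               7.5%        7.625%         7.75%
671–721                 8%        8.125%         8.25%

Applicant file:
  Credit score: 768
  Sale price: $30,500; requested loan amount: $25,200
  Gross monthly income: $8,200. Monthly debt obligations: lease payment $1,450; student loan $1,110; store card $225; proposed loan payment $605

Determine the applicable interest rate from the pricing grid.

Credit score 768 ≥ 671; Total monthly debts = (1,450 + 1,110 + 225 + 605) = 3,390. DTI = 3,390/8,200 = 41.3% ≤ 43%
Loan-to-value = 25,200/30,500 = 82.6% — pass (110% max)
Row: 768 falls in 760+. Column: 82.6% falls in ≤84%. Rate = 7%.

7%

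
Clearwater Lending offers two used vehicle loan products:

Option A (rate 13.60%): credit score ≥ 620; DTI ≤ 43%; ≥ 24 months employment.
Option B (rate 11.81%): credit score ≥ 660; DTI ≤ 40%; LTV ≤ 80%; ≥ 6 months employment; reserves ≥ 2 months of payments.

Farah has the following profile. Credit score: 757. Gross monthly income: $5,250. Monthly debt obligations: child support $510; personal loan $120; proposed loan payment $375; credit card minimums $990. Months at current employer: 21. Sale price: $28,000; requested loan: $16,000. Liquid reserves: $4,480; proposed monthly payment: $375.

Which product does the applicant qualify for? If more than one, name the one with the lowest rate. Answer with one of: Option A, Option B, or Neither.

Total debts = (510 + 120 + 375 + 990) = 1,995; DTI = 1,995/5,250 = 38%.
LTV = 16,000/28,000 = 57.1%.
Reserves = 4,480/375 = 11.9 months.
Option A: score 757 ≥ 620; DTI 38% ≤ 43%; employment 21 < 24 mo → does not qualify.
Option B: score 757 ≥ 660; DTI 38% ≤ 40%; LTV 57.1% ≤ 80%; employment 21 ≥ 6 mo; reserves 11.9 ≥ 2 mo → qualifies.

Option B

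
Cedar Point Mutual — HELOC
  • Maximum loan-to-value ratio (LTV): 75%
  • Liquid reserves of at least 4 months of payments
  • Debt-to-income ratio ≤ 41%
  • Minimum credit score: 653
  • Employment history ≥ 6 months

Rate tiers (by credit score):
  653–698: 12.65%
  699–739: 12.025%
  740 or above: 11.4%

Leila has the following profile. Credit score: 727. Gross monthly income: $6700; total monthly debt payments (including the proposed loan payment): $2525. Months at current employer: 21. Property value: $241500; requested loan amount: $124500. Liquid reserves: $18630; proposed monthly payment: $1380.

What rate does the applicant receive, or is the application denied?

Approved at 12.025%

Credit score 727 ≥ 653 (meets minimum)
Employment 21 ≥ 6 months
Loan-to-value = 124,500/241,500 = 51.6% — pass (75% max)
Liquid reserves cover 18,630/1,380 = 13.5 months — ≥ 4 required
Debt-to-income = 2,525/6,700 = 37.7% — meets 41% limit
All requirements met. Score 727 falls in the 699–739 tier → 12.025%.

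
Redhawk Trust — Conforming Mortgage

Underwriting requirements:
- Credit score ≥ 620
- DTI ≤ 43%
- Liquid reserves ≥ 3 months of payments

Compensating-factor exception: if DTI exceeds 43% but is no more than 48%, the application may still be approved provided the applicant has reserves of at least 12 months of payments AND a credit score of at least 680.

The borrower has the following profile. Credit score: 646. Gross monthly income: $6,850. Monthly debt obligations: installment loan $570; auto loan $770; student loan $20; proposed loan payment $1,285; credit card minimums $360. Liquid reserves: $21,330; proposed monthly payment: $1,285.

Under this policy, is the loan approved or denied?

Credit score 646 ≥ 620 (meets base)
Total debts = (570 + 770 + 20 + 1,285 + 360) = 3,005. DTI = 3,005/6,850 = 43.9% > 43% — standard DTI limit exceeded.
Reserves: 21,330 ÷ 1,285 = 16.6 months (meets 3-month minimum)
43.9% falls in the override range (43%–48%), so the compensating-factor test applies.
Reserves 16.6 ≥ 12 months; credit score 646 < 680.
Override conditions not both satisfied; exception does not apply.

Denied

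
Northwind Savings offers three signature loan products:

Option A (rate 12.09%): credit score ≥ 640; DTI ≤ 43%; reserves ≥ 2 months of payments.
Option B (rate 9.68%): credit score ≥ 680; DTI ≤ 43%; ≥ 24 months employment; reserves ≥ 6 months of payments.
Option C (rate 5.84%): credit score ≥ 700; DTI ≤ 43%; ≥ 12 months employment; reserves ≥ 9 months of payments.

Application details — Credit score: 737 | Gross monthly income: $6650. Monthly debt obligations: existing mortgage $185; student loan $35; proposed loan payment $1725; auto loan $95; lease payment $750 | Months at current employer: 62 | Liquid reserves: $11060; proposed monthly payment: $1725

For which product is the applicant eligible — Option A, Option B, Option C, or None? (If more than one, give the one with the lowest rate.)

Option B

Total debts = (185 + 35 + 1,725 + 95 + 750) = 2,790; DTI = 2,790/6,650 = 42%.
Reserves = 11,060/1,725 = 6.4 months.
Option A: score 737 ≥ 640; DTI 42% ≤ 43%; reserves 6.4 ≥ 2 mo → qualifies.
Option B: score 737 ≥ 680; DTI 42% ≤ 43%; employment 62 ≥ 24 mo; reserves 6.4 ≥ 6 mo → qualifies.
Option C: score 737 ≥ 700; DTI 42% ≤ 43%; employment 62 ≥ 12 mo; reserves 6.4 < 9 mo → does not qualify.
Qualifying: Option A, Option B. Lowest rate is 9.68% → Option B.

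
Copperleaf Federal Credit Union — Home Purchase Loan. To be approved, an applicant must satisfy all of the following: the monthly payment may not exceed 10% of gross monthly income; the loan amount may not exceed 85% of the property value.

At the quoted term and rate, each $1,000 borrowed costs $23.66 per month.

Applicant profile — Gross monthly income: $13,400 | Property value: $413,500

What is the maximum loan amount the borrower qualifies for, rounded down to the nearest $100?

$56,600

Payment cap: 10% × $13,400 = $1,340/month.
At $23.66 per $1,000, that supports 1,340/23.66 × 1,000 ≈ $56,635 → $56,600.
LTV cap: 85% × $413,500 = $351,475 → $351,400.
Binding constraint: payment-to-income.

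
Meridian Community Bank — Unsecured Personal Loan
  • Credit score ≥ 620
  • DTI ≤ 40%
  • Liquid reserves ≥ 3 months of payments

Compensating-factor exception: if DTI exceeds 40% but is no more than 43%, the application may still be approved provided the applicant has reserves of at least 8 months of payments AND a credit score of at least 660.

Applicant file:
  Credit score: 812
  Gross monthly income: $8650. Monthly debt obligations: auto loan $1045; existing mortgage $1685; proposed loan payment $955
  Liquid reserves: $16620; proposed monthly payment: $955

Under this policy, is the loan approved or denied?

Credit score 812 ≥ 620 (meets base)
Total debts = (1,045 + 1,685 + 955) = 3,685. DTI: 3,685 ÷ 8,650 = 42.6%, over the 40% base limit.
Reserves: 16,620 ÷ 955 = 17.4 months (meets 3-month minimum)
DTI 42.6% is within the 40%–43% exception band; checking compensating factors.
Reserves 17.4 ≥ 8 months; credit score 812 ≥ 660.
Both override conditions satisfied; DTI exception granted.

Approved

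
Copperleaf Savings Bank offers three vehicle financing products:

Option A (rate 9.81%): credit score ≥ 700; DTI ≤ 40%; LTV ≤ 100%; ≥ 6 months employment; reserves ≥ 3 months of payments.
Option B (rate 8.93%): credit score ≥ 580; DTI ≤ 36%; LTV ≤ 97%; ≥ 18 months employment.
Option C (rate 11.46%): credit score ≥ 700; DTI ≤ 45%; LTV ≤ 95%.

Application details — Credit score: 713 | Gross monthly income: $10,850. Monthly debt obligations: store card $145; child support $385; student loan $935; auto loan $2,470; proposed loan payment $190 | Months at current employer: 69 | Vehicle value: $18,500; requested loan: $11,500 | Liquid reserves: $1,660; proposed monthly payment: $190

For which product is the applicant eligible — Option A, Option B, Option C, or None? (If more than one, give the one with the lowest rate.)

Total debts = (145 + 385 + 935 + 2,470 + 190) = 4,125; DTI = 4,125/10,850 = 38%.
LTV = 11,500/18,500 = 62.2%.
Reserves = 1,660/190 = 8.7 months.
Option A: score 713 ≥ 700; DTI 38% ≤ 40%; LTV 62.2% ≤ 100%; employment 69 ≥ 6 mo; reserves 8.7 ≥ 3 mo → qualifies.
Option B: score 713 ≥ 580; DTI 38% > 36%; LTV 62.2% ≤ 97%; employment 69 ≥ 18 mo → does not qualify.
Option C: score 713 ≥ 700; DTI 38% ≤ 45%; LTV 62.2% ≤ 95% → qualifies.
Qualifying: Option A, Option C. Lowest rate is 9.81% → Option A.

Option A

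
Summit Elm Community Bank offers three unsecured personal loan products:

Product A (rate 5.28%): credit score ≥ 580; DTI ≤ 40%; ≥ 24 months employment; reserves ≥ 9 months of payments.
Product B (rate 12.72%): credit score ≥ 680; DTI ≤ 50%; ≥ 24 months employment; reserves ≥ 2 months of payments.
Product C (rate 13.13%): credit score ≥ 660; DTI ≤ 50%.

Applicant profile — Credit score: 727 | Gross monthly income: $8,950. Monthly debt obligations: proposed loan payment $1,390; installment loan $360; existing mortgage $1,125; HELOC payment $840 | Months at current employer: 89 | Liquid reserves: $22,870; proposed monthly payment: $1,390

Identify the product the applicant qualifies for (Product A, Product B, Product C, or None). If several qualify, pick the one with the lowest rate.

Product B

Total debts = (1,390 + 360 + 1,125 + 840) = 3,715; DTI = 3,715/8,950 = 41.5%.
Reserves = 22,870/1,390 = 16.5 months.
Product A: score 727 ≥ 580; DTI 41.5% > 40%; employment 89 ≥ 24 mo; reserves 16.5 ≥ 9 mo → does not qualify.
Product B: score 727 ≥ 680; DTI 41.5% ≤ 50%; employment 89 ≥ 24 mo; reserves 16.5 ≥ 2 mo → qualifies.
Product C: score 727 ≥ 660; DTI 41.5% ≤ 50% → qualifies.
Qualifying: Product B, Product C. Lowest rate is 12.72% → Product B.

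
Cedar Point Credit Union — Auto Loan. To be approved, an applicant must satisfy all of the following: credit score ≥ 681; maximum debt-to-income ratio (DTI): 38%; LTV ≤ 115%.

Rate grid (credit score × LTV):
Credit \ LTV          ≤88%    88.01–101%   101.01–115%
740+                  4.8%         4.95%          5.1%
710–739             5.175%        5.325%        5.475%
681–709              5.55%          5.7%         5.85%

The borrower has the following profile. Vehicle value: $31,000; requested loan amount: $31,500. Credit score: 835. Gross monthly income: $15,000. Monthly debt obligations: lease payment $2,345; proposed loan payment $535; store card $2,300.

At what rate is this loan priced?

Credit score 835 ≥ 681; Total monthly debts = (2,345 + 535 + 2,300) = 5,180. DTI = 5,180/15,000 = 34.5% ≤ 38%
Loan-to-value = 31,500/31,000 = 101.6% — pass (115% max)
Score 835 is in the 740+ band; LTV 101.6% is in the 101.01–115% band → 5.1%.

5.1%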